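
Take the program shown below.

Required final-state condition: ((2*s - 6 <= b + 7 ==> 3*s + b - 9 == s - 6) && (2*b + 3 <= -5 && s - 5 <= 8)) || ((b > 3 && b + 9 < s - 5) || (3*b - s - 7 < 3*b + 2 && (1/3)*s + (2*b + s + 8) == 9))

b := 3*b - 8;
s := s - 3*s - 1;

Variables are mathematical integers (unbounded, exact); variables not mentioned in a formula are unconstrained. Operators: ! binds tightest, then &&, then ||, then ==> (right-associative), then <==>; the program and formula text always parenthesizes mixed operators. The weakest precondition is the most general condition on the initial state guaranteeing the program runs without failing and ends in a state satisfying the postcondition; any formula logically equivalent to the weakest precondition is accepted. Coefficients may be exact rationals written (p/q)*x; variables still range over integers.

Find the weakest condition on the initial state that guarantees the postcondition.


Working backward. After the program, the postcondition ((2*s - 6 <= b + 7 ==> 3*s + b - 9 == s - 6) && (2*b + 3 <= -5 && s - 5 <= 8)) || ((b > 3 && b + 9 < s - 5) || (3*b - s - 7 < 3*b + 2 && (1/3)*s + (2*b + s + 8) == 9)) must hold; in canonical form it is ((2*s <= b + 13 ==> b + 2*s == 3) && 2*b <= -8 && s <= 13) || (b > 3 && b < s - 14) || (s > -9 && 2*b + (4/3)*s == 1).
Before s := s - 3*s - 1: ((b + 4*s >= -15 ==> b == 4*s + 5) && 2*b <= -8 && 2*s >= -14) || (b > 3 && b + 2*s < -15) || (2*s < 8 && 2*b == (8/3)*s + 7/3)
Before b := 3*b - 8: ((3*b + 4*s >= -7 ==> 3*b == 4*s + 13) && 6*b <= 8 && 2*s >= -14) || (3*b > 11 && 3*b + 2*s < -7) || (2*s < 8 && 6*b == (8/3)*s + 55/3)
Answer: WP = ((3*b + 4*s >= -7 ==> 3*b == 4*s + 13) && 6*b <= 8 && 2*s >= -14) || (3*b > 11 && 3*b + 2*s < -7) || (2*s < 8 && 6*b == (8/3)*s + 55/3)


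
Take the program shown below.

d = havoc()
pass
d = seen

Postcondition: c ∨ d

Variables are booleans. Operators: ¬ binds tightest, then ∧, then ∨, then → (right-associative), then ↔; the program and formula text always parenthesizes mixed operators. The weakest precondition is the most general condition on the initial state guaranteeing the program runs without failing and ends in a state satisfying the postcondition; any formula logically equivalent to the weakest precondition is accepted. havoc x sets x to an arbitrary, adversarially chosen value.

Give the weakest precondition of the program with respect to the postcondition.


Working backward. After the program, c ∨ d must hold.
Before d := seen: c ∨ seen
Before skip: c ∨ seen
Before havoc d: c ∨ seen
Answer: WP = c ∨ seen


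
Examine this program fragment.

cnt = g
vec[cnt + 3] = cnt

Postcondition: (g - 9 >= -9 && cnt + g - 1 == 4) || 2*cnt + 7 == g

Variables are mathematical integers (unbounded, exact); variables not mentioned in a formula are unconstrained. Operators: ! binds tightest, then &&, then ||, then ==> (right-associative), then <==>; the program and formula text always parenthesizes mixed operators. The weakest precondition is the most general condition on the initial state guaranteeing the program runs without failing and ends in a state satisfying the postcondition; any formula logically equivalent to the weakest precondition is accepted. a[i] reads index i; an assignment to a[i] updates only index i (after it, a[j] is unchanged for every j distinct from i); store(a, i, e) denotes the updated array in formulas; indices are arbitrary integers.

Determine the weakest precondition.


Working backward. After the program, the postcondition (g - 9 >= -9 && cnt + g - 1 == 4) || 2*cnt + 7 == g must hold; in canonical form it is (g >= 0 && cnt + g == 5) || 2*cnt == g - 7.
Before vec[cnt + 3] := cnt: (g >= 0 && cnt + g == 5) || 2*cnt == g - 7
Before cnt := g: (g >= 0 && 2*g == 5) || g == -7
Answer: WP = (g >= 0 && 2*g == 5) || g == -7


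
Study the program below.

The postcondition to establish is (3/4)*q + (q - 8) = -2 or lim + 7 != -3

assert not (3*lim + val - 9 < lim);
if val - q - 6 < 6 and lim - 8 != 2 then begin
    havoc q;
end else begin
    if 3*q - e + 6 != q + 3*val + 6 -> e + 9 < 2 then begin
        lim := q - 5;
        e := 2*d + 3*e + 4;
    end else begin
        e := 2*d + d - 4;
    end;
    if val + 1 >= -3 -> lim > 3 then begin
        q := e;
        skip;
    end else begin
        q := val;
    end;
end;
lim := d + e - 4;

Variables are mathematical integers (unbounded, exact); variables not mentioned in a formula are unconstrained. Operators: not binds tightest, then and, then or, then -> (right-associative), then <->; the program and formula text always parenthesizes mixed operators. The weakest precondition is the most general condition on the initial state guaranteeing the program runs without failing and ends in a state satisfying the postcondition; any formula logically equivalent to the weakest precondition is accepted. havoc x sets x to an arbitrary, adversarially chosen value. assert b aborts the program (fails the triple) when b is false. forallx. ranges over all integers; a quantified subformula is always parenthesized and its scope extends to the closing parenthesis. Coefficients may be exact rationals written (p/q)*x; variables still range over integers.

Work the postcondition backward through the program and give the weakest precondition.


Working backward. After the program, the postcondition (3/4)*q + (q - 8) = -2 or lim + 7 != -3 must hold; in canonical form it is (7/4)*q = 6 or lim != -10.
Before lim := d + e - 4: (7/4)*q = 6 or d + e != -6
Then branch requires forall q_1. ((7/4)*q_1 = 6 or d + e != -6); else branch requires ((2*q != e + 3*val -> e < -7) -> (((val >= -4 -> q > 8) -> ((7/2)*d + (21/4)*e = -1 or 3*d + 3*e != -10)) and ((not (val >= -4 -> q > 8)) -> ((7/4)*val = 6 or 3*d + 3*e != -10)))) and ((not (2*q != e + 3*val -> e < -7)) -> (((val >= -4 -> lim > 3) -> ((21/4)*d = 13 or 4*d != -2)) and ((not (val >= -4 -> lim > 3)) -> ((7/4)*val = 6 or 4*d != -2)))).
Before the if: ((val < q + 12 and lim != 10) -> (forall q_1. ((7/4)*q_1 = 6 or d + e != -6))) and ((not (val < q + 12 and lim != 10)) -> (((2*q != e + 3*val -> e < -7) -> (((val >= -4 -> q > 8) -> ((7/2)*d + (21/4)*e = -1 or 3*d + 3*e != -10)) and ((not (val >= -4 -> q > 8)) -> ((7/4)*val = 6 or 3*d + 3*e != -10)))) and ((not (2*q != e + 3*val -> e < -7)) -> (((val >= -4 -> lim > 3) -> ((21/4)*d = 13 or 4*d != -2)) and ((not (val >= -4 -> lim > 3)) -> ((7/4)*val = 6 or 4*d != -2))))))
Before assert not (3*lim + val - 9 < lim): (not (2*lim + val < 9)) and ((val < q + 12 and lim != 10) -> (forall q_1. ((7/4)*q_1 = 6 or d + e != -6))) and ((not (val < q + 12 and lim != 10)) -> (((2*q != e + 3*val -> e < -7) -> (((val >= -4 -> q > 8) -> ((7/2)*d + (21/4)*e = -1 or 3*d + 3*e != -10)) and ((not (val >= -4 -> q > 8)) -> ((7/4)*val = 6 or 3*d + 3*e != -10)))) and ((not (2*q != e + 3*val -> e < -7)) -> (((val >= -4 -> lim > 3) -> ((21/4)*d = 13 or 4*d != -2)) and ((not (val >= -4 -> lim > 3)) -> ((7/4)*val = 6 or 4*d != -2))))))
Answer: WP = (not (2*lim + val < 9)) and ((val < q + 12 and lim != 10) -> (forall q_1. ((7/4)*q_1 = 6 or d + e != -6))) and ((not (val < q + 12 and lim != 10)) -> (((2*q != e + 3*val -> e < -7) -> (((val >= -4 -> q > 8) -> ((7/2)*d + (21/4)*e = -1 or 3*d + 3*e != -10)) and ((not (val >= -4 -> q > 8)) -> ((7/4)*val = 6 or 3*d + 3*e != -10)))) and ((not (2*q != e + 3*val -> e < -7)) -> (((val >= -4 -> lim > 3) -> ((21/4)*d = 13 or 4*d != -2)) and ((not (val >= -4 -> lim > 3)) -> ((7/4)*val = 6 or 4*d != -2))))))


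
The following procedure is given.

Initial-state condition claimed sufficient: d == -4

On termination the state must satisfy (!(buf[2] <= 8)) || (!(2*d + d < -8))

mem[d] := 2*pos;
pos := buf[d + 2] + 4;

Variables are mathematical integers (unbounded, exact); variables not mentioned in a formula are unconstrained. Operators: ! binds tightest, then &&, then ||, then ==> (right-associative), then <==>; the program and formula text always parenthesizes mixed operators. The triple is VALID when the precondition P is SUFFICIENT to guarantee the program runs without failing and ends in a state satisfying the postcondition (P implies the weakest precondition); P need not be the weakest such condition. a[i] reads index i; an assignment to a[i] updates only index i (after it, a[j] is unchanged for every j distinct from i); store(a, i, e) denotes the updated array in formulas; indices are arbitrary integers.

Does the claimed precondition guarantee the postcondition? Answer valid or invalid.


Working backward. After the program, the postcondition (!(buf[2] <= 8)) || (!(2*d + d < -8)) must hold; in canonical form it is (!(buf[2] <= 8)) || (!(3*d < -8)).
Before pos := buf[d + 2] + 4: (!(buf[2] <= 8)) || (!(3*d < -8))
Before mem[d] := 2*pos: (!(buf[2] <= 8)) || (!(3*d < -8))
The weakest precondition is (!(buf[2] <= 8)) || (!(3*d < -8)).
Check whether d == -4 implies it.
Countermodel: at the initial state buf = {[2] = 8, elsewhere 8}, d = -4, the precondition holds but the weakest precondition fails.
Answer: invalid


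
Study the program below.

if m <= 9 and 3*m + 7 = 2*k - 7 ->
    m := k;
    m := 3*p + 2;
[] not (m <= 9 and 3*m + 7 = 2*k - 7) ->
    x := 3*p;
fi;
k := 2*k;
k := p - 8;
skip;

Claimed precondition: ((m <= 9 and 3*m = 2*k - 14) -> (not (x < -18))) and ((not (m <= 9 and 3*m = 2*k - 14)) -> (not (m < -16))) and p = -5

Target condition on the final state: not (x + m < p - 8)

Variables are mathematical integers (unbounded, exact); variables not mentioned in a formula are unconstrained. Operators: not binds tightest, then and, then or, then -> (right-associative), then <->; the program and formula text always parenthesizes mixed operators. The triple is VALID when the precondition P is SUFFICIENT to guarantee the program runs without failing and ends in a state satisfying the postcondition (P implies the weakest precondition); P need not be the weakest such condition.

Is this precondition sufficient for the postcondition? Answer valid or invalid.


Working backward. After the program, the postcondition not (x + m < p - 8) must hold; in canonical form it is not (m + x < p - 8).
Before skip: not (m + x < p - 8)
Before k := p - 8: not (m + x < p - 8)
Before k := 2*k: not (m + x < p - 8)
Then branch requires not (2*p + x < -10); else branch requires not (m + 2*p < -8).
Before the if: ((m <= 9 and 3*m = 2*k - 14) -> (not (2*p + x < -10))) and ((not (m <= 9 and 3*m = 2*k - 14)) -> (not (m + 2*p < -8)))
The weakest precondition is ((m <= 9 and 3*m = 2*k - 14) -> (not (2*p + x < -10))) and ((not (m <= 9 and 3*m = 2*k - 14)) -> (not (m + 2*p < -8))).
Check whether ((m <= 9 and 3*m = 2*k - 14) -> (not (x < -18))) and ((not (m <= 9 and 3*m = 2*k - 14)) -> (not (m < -16))) and p = -5 implies it.
Countermodel: at the initial state k = -20, m = -18, p = -5, x = -1, the precondition holds but the weakest precondition fails.
Answer: invalid


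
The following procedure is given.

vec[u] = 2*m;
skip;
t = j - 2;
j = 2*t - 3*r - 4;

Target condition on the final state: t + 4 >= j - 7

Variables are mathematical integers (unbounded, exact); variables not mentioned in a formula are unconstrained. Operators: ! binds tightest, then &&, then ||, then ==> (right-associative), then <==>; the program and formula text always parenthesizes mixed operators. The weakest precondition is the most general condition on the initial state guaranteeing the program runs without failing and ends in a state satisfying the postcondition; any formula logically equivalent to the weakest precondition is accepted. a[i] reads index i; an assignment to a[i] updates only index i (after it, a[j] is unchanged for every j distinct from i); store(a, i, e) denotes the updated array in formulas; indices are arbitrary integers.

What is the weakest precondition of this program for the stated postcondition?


Working backward. After the program, the postcondition t + 4 >= j - 7 must hold; in canonical form it is t >= j - 11.
Before j := 2*t - 3*r - 4: 3*r >= t - 15
Before t := j - 2: 3*r >= j - 17
Before skip: 3*r >= j - 17
Before vec[u] := 2*m: 3*r >= j - 17
Answer: WP = 3*r >= j - 17


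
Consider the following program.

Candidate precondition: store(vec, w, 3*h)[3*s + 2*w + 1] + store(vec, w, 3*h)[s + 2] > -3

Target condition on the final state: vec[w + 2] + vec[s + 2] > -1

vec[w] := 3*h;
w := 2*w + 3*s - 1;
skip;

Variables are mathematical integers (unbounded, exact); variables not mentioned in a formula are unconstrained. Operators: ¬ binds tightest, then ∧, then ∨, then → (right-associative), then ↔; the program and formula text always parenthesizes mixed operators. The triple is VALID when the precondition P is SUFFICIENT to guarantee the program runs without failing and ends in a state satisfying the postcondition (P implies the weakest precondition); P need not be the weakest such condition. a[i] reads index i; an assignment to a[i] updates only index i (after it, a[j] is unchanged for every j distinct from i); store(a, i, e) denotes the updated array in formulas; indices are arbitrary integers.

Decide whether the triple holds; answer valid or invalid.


Working backward. After the program, the postcondition vec[w + 2] + vec[s + 2] > -1 must hold; in canonical form it is vec[s + 2] + vec[w + 2] > -1.
Before skip: vec[s + 2] + vec[w + 2] > -1
Before w := 2*w + 3*s - 1: vec[3*s + 2*w + 1] + vec[s + 2] > -1
Before vec[w] := 3*h: store(vec, w, 3*h)[3*s + 2*w + 1] + store(vec, w, 3*h)[s + 2] > -1
The weakest precondition is store(vec, w, 3*h)[3*s + 2*w + 1] + store(vec, w, 3*h)[s + 2] > -1.
Check whether store(vec, w, 3*h)[3*s + 2*w + 1] + store(vec, w, 3*h)[s + 2] > -3 implies it.
Countermodel: at the initial state h = 0, s = 0, vec = {[2] = 15521, [3] = 4, [7] = -15522, elsewhere 4}, w = 3, the precondition holds but the weakest precondition fails.
Answer: invalid


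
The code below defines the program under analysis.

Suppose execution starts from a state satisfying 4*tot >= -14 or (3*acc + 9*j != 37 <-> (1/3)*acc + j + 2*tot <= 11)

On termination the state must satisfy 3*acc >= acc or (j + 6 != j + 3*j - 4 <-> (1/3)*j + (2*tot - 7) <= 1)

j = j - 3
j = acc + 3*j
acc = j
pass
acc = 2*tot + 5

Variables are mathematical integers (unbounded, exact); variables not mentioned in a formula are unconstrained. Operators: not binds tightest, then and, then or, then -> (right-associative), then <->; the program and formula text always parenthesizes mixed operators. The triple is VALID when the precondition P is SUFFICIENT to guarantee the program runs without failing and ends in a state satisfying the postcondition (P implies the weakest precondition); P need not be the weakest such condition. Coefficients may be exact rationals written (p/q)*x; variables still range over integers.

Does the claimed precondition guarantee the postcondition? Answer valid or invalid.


Working backward. After the program, the postcondition 3*acc >= acc or (j + 6 != j + 3*j - 4 <-> (1/3)*j + (2*tot - 7) <= 1) must hold; in canonical form it is 2*acc >= 0 or (3*j != 10 <-> (1/3)*j + 2*tot <= 8).
Before acc := 2*tot + 5: 4*tot >= -10 or (3*j != 10 <-> (1/3)*j + 2*tot <= 8)
Before skip: 4*tot >= -10 or (3*j != 10 <-> (1/3)*j + 2*tot <= 8)
Before acc := j: 4*tot >= -10 or (3*j != 10 <-> (1/3)*j + 2*tot <= 8)
Before j := acc + 3*j: 4*tot >= -10 or (3*acc + 9*j != 10 <-> (1/3)*acc + j + 2*tot <= 8)
Before j := j - 3: 4*tot >= -10 or (3*acc + 9*j != 37 <-> (1/3)*acc + j + 2*tot <= 11)
The weakest precondition is 4*tot >= -10 or (3*acc + 9*j != 37 <-> (1/3)*acc + j + 2*tot <= 11).
Check whether 4*tot >= -14 or (3*acc + 9*j != 37 <-> (1/3)*acc + j + 2*tot <= 11) implies it.
Countermodel: at the initial state acc = 52, j = 0, tot = -3, the precondition holds but the weakest precondition fails.
Answer: invalid


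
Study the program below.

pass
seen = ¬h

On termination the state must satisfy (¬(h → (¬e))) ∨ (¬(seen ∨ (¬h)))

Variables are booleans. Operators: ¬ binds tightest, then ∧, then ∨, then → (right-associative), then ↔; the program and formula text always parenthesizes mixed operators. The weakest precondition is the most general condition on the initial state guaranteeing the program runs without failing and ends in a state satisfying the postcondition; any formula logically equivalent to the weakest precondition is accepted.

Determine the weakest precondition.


Working backward. After the program, (¬(h → (¬e))) ∨ (¬(seen ∨ (¬h))) must hold.
Before seen := ¬h: (¬(h → (¬e))) ∨ h
Before skip: (¬(h → (¬e))) ∨ h
Answer: WP = (¬(h → (¬e))) ∨ h


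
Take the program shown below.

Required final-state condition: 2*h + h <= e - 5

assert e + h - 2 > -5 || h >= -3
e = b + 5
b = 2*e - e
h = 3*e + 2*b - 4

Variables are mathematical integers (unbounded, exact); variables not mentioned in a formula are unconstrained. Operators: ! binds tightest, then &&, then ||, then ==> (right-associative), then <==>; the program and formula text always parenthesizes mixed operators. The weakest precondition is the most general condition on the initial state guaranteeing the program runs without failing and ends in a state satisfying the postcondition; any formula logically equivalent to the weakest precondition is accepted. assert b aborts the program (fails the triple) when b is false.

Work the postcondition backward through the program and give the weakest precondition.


Working backward. After the program, the postcondition 2*h + h <= e - 5 must hold; in canonical form it is 3*h <= e - 5.
Before h := 3*e + 2*b - 4: 6*b + 8*e <= 7
Before b := 2*e - e: 14*e <= 7
Before e := b + 5: 14*b <= -63
Before assert e + h - 2 > -5 || h >= -3: (e + h > -3 || h >= -3) && 14*b <= -63
Answer: WP = (e + h > -3 || h >= -3) && 14*b <= -63


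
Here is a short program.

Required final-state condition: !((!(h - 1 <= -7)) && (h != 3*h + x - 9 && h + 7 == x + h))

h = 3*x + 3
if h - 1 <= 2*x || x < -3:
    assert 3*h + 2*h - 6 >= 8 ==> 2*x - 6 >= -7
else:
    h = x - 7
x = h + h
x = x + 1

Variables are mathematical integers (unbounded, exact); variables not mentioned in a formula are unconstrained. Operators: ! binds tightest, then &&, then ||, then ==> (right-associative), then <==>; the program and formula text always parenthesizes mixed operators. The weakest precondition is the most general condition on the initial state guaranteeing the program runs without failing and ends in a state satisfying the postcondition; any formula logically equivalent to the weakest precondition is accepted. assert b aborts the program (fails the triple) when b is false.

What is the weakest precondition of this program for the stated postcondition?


Working backward. After the program, the postcondition !((!(h - 1 <= -7)) && (h != 3*h + x - 9 && h + 7 == x + h)) must hold; in canonical form it is !((!(h <= -6)) && 2*h + x != 9 && x == 7).
Before x := x + 1: !((!(h <= -6)) && 2*h + x != 8 && x == 6)
Before x := h + h: !((!(h <= -6)) && 4*h != 8 && 2*h == 6)
Then branch requires (5*h >= 14 ==> 2*x >= -1) && (!((!(h <= -6)) && 4*h != 8 && 2*h == 6)); else branch requires !((!(x <= 1)) && 4*x != 36 && 2*x == 20).
Before the if: ((h <= 2*x + 1 || x < -3) ==> ((5*h >= 14 ==> 2*x >= -1) && (!((!(h <= -6)) && 4*h != 8 && 2*h == 6)))) && ((!(h <= 2*x + 1 || x < -3)) ==> (!((!(x <= 1)) && 4*x != 36 && 2*x == 20)))
Before h := 3*x + 3: ((x <= -2 || x < -3) ==> ((15*x >= -1 ==> 2*x >= -1) && (!((!(3*x <= -9)) && 12*x != -4 && 6*x == 0)))) && ((!(x <= -2 || x < -3)) ==> (!((!(x <= 1)) && 4*x != 36 && 2*x == 20)))
Answer: WP = ((x <= -2 || x < -3) ==> ((15*x >= -1 ==> 2*x >= -1) && (!((!(3*x <= -9)) && 12*x != -4 && 6*x == 0)))) && ((!(x <= -2 || x < -3)) ==> (!((!(x <= 1)) && 4*x != 36 && 2*x == 20)))


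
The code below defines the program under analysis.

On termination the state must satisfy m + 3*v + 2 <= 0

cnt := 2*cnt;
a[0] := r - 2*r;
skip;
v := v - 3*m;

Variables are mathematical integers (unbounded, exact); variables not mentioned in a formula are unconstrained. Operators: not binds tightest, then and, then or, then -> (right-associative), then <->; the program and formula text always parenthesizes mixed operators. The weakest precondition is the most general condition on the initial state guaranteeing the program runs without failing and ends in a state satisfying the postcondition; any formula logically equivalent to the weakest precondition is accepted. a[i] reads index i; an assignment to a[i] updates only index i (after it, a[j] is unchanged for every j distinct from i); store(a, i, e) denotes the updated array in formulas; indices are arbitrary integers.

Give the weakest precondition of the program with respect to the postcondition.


Working backward. After the program, the postcondition m + 3*v + 2 <= 0 must hold; in canonical form it is m + 3*v <= -2.
Before v := v - 3*m: 3*v <= 8*m - 2
Before skip: 3*v <= 8*m - 2
Before a[0] := r - 2*r: 3*v <= 8*m - 2
Before cnt := 2*cnt: 3*v <= 8*m - 2
Answer: WP = 3*v <= 8*m - 2


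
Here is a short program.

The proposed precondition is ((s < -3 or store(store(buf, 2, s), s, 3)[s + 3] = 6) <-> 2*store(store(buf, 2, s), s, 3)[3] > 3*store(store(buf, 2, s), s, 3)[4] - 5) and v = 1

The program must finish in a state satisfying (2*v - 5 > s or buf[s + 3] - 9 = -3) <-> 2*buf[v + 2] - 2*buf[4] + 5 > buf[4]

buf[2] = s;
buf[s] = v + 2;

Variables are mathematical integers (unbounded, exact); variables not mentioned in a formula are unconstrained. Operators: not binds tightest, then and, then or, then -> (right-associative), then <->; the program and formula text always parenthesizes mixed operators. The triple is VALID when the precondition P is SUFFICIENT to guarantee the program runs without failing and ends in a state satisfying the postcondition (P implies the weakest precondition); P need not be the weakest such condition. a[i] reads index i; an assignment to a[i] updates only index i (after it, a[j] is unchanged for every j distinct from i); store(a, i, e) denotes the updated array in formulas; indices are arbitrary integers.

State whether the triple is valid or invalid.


Working backward. After the program, the postcondition (2*v - 5 > s or buf[s + 3] - 9 = -3) <-> 2*buf[v + 2] - 2*buf[4] + 5 > buf[4] must hold; in canonical form it is (2*v > s + 5 or buf[s + 3] = 6) <-> 2*buf[v + 2] > 3*buf[4] - 5.
Before buf[s] := v + 2: (2*v > s + 5 or store(buf, s, v + 2)[s + 3] = 6) <-> 2*store(buf, s, v + 2)[v + 2] > 3*store(buf, s, v + 2)[4] - 5
Before buf[2] := s: (2*v > s + 5 or store(store(buf, 2, s), s, v + 2)[s + 3] = 6) <-> 2*store(store(buf, 2, s), s, v + 2)[v + 2] > 3*store(store(buf, 2, s), s, v + 2)[4] - 5
The weakest precondition is (2*v > s + 5 or store(store(buf, 2, s), s, v + 2)[s + 3] = 6) <-> 2*store(store(buf, 2, s), s, v + 2)[v + 2] > 3*store(store(buf, 2, s), s, v + 2)[4] - 5.
Check whether ((s < -3 or store(store(buf, 2, s), s, 3)[s + 3] = 6) <-> 2*store(store(buf, 2, s), s, 3)[3] > 3*store(store(buf, 2, s), s, 3)[4] - 5) and v = 1 implies it.
Every state satisfying the precondition satisfies the weakest precondition: the implication holds.
Answer: valid


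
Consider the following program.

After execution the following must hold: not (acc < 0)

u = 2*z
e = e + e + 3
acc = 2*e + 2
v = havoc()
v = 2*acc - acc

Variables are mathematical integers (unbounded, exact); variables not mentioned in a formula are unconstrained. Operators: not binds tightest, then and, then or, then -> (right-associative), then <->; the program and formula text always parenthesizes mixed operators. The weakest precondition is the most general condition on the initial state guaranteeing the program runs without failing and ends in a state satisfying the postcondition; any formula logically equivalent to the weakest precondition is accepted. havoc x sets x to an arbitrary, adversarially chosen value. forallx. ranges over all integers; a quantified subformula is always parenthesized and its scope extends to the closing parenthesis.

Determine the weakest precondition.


Working backward. After the program, not (acc < 0) must hold.
Before v := 2*acc - acc: not (acc < 0)
Before havoc v: not (acc < 0)
Before acc := 2*e + 2: not (2*e < -2)
Before e := e + e + 3: not (4*e < -8)
Before u := 2*z: not (4*e < -8)
Answer: WP = not (4*e < -8)


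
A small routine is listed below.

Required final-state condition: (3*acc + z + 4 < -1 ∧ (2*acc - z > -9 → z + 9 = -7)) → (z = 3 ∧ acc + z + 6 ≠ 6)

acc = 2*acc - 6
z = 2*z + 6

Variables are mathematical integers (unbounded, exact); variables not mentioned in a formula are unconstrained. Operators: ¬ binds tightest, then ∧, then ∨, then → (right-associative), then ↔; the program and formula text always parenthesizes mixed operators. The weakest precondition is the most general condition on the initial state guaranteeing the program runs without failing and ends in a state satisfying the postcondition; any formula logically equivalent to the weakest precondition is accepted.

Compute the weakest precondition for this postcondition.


Working backward. After the program, the postcondition (3*acc + z + 4 < -1 ∧ (2*acc - z > -9 → z + 9 = -7)) → (z = 3 ∧ acc + z + 6 ≠ 6) must hold; in canonical form it is (3*acc + z < -5 ∧ (2*acc > z - 9 → z = -16)) → (z = 3 ∧ acc + z ≠ 0).
Before z := 2*z + 6: (3*acc + 2*z < -11 ∧ (2*acc > 2*z - 3 → 2*z = -22)) → (2*z = -3 ∧ acc + 2*z ≠ -6)
Before acc := 2*acc - 6: (6*acc + 2*z < 7 ∧ (4*acc > 2*z + 9 → 2*z = -22)) → (2*z = -3 ∧ 2*acc + 2*z ≠ 0)
Answer: WP = (6*acc + 2*z < 7 ∧ (4*acc > 2*z + 9 → 2*z = -22)) → (2*z = -3 ∧ 2*acc + 2*z ≠ 0)


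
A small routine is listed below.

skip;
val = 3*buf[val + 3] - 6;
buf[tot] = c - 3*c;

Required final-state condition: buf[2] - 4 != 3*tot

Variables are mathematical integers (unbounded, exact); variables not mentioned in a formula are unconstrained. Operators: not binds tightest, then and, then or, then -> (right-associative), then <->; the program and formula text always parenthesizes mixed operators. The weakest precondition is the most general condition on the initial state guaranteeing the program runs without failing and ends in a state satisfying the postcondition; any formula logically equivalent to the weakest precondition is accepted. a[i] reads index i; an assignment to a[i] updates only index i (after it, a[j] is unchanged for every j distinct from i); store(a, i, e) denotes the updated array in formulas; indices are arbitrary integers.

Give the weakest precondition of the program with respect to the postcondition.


Working backward. After the program, the postcondition buf[2] - 4 != 3*tot must hold; in canonical form it is buf[2] != 3*tot + 4.
Before buf[tot] := c - 3*c: store(buf, tot, -2*c)[2] != 3*tot + 4
Before val := 3*buf[val + 3] - 6: store(buf, tot, -2*c)[2] != 3*tot + 4
Before skip: store(buf, tot, -2*c)[2] != 3*tot + 4
Answer: WP = store(buf, tot, -2*c)[2] != 3*tot + 4


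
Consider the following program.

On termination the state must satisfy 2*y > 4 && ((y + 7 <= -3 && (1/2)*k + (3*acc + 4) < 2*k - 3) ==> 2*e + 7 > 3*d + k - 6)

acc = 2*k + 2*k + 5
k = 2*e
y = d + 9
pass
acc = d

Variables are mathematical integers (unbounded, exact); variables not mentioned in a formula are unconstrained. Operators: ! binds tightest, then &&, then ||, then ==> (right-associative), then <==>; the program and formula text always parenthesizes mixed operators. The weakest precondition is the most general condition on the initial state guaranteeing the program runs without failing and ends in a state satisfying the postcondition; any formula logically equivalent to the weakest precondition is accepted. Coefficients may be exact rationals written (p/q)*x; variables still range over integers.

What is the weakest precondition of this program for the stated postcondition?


Working backward. After the program, the postcondition 2*y > 4 && ((y + 7 <= -3 && (1/2)*k + (3*acc + 4) < 2*k - 3) ==> 2*e + 7 > 3*d + k - 6) must hold; in canonical form it is 2*y > 4 && ((y <= -10 && 3*acc < (3/2)*k - 7) ==> 2*e > 3*d + k - 13).
Before acc := d: 2*y > 4 && ((y <= -10 && 3*d < (3/2)*k - 7) ==> 2*e > 3*d + k - 13)
Before skip: 2*y > 4 && ((y <= -10 && 3*d < (3/2)*k - 7) ==> 2*e > 3*d + k - 13)
Before y := d + 9: 2*d > -14 && ((d <= -19 && 3*d < (3/2)*k - 7) ==> 2*e > 3*d + k - 13)
Before k := 2*e: 2*d > -14 && ((d <= -19 && 3*d < 3*e - 7) ==> 3*d < 13)
Before acc := 2*k + 2*k + 5: 2*d > -14 && ((d <= -19 && 3*d < 3*e - 7) ==> 3*d < 13)
Answer: WP = 2*d > -14 && ((d <= -19 && 3*d < 3*e - 7) ==> 3*d < 13)


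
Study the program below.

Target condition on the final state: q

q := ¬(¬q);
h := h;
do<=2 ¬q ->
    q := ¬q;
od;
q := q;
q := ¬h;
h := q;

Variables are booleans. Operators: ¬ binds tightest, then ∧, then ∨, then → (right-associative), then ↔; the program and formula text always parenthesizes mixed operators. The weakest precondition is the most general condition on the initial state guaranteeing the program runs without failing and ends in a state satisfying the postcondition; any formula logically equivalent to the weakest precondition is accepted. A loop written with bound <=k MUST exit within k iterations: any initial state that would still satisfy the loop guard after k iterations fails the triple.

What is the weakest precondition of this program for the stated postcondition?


Working backward. After the program, q must hold.
Before h := q: q
Before q := ¬h: ¬h
Before q := q: ¬h
Before the loop (bound <=2), unroll the exhaustion recursion (WP_0 = exit-now case; WP_j = one more guarded iteration, up to j = 2):
  WP_0: q ∧ (¬h)
  WP_1: ((¬q) → ((¬q) ∧ (¬h))) ∧ (q → (¬h))
  WP_2: ((¬q) → ((q → (q ∧ (¬h))) ∧ ((¬q) → (¬h)))) ∧ (q → (¬h))
So before the loop: ((¬q) → ((q → (q ∧ (¬h))) ∧ ((¬q) → (¬h)))) ∧ (q → (¬h))
Before h := h: ((¬q) → ((q → (q ∧ (¬h))) ∧ ((¬q) → (¬h)))) ∧ (q → (¬h))
Before q := ¬(¬q): ((¬q) → ((q → (q ∧ (¬h))) ∧ ((¬q) → (¬h)))) ∧ (q → (¬h))
Answer: WP = ((¬q) → ((q → (q ∧ (¬h))) ∧ ((¬q) → (¬h)))) ∧ (q → (¬h))


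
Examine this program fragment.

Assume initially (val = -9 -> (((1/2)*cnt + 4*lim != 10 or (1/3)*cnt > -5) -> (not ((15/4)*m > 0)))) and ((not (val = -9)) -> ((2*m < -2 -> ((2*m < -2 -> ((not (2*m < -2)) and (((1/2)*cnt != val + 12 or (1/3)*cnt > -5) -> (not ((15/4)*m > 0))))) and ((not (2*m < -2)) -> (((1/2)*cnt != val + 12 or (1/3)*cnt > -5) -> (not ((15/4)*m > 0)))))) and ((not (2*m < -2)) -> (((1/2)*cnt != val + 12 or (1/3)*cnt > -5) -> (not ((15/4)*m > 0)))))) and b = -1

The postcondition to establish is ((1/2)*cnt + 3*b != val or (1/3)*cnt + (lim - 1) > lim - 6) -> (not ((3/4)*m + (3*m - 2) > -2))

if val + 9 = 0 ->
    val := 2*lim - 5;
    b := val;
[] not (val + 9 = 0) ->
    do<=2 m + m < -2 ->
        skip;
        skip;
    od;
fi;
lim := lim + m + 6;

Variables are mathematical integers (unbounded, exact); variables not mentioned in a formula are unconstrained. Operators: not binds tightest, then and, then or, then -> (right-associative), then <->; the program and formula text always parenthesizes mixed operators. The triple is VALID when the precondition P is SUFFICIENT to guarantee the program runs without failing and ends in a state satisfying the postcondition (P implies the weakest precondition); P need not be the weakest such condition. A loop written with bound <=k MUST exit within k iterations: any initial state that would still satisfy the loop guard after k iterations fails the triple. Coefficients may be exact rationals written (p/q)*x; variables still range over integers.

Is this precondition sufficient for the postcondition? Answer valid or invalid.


Working backward. After the program, the postcondition ((1/2)*cnt + 3*b != val or (1/3)*cnt + (lim - 1) > lim - 6) -> (not ((3/4)*m + (3*m - 2) > -2)) must hold; in canonical form it is (3*b + (1/2)*cnt != val or (1/3)*cnt > -5) -> (not ((15/4)*m > 0)).
Before lim := lim + m + 6: (3*b + (1/2)*cnt != val or (1/3)*cnt > -5) -> (not ((15/4)*m > 0))
Then branch requires ((1/2)*cnt + 4*lim != 10 or (1/3)*cnt > -5) -> (not ((15/4)*m > 0)); else branch requires (2*m < -2 -> ((2*m < -2 -> ((not (2*m < -2)) and ((3*b + (1/2)*cnt != val or (1/3)*cnt > -5) -> (not ((15/4)*m > 0))))) and ((not (2*m < -2)) -> ((3*b + (1/2)*cnt != val or (1/3)*cnt > -5) -> (not ((15/4)*m > 0)))))) and ((not (2*m < -2)) -> ((3*b + (1/2)*cnt != val or (1/3)*cnt > -5) -> (not ((15/4)*m > 0)))).
Before the if: (val = -9 -> (((1/2)*cnt + 4*lim != 10 or (1/3)*cnt > -5) -> (not ((15/4)*m > 0)))) and ((not (val = -9)) -> ((2*m < -2 -> ((2*m < -2 -> ((not (2*m < -2)) and ((3*b + (1/2)*cnt != val or (1/3)*cnt > -5) -> (not ((15/4)*m > 0))))) and ((not (2*m < -2)) -> ((3*b + (1/2)*cnt != val or (1/3)*cnt > -5) -> (not ((15/4)*m > 0)))))) and ((not (2*m < -2)) -> ((3*b + (1/2)*cnt != val or (1/3)*cnt > -5) -> (not ((15/4)*m > 0))))))
The weakest precondition is (val = -9 -> (((1/2)*cnt + 4*lim != 10 or (1/3)*cnt > -5) -> (not ((15/4)*m > 0)))) and ((not (val = -9)) -> ((2*m < -2 -> ((2*m < -2 -> ((not (2*m < -2)) and ((3*b + (1/2)*cnt != val or (1/3)*cnt > -5) -> (not ((15/4)*m > 0))))) and ((not (2*m < -2)) -> ((3*b + (1/2)*cnt != val or (1/3)*cnt > -5) -> (not ((15/4)*m > 0)))))) and ((not (2*m < -2)) -> ((3*b + (1/2)*cnt != val or (1/3)*cnt > -5) -> (not ((15/4)*m > 0)))))).
Check whether (val = -9 -> (((1/2)*cnt + 4*lim != 10 or (1/3)*cnt > -5) -> (not ((15/4)*m > 0)))) and ((not (val = -9)) -> ((2*m < -2 -> ((2*m < -2 -> ((not (2*m < -2)) and (((1/2)*cnt != val + 12 or (1/3)*cnt > -5) -> (not ((15/4)*m > 0))))) and ((not (2*m < -2)) -> (((1/2)*cnt != val + 12 or (1/3)*cnt > -5) -> (not ((15/4)*m > 0)))))) and ((not (2*m < -2)) -> (((1/2)*cnt != val + 12 or (1/3)*cnt > -5) -> (not ((15/4)*m > 0)))))) and b = -1 implies it.
Countermodel: at the initial state b = -1, cnt = -16, lim = 0, m = 1, val = -20, the precondition holds but the weakest precondition fails.
Answer: invalid


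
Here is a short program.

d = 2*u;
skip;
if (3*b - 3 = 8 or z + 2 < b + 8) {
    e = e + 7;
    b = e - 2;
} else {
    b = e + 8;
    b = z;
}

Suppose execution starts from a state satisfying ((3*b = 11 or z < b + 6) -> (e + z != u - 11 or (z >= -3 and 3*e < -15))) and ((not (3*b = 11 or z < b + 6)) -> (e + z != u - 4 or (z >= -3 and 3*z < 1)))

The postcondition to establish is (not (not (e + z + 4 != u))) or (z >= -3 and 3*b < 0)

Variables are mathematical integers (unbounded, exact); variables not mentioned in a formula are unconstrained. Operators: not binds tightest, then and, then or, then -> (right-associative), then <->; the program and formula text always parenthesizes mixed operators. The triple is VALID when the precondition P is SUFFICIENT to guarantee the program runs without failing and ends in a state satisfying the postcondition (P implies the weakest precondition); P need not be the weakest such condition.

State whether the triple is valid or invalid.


Working backward. After the program, the postcondition (not (not (e + z + 4 != u))) or (z >= -3 and 3*b < 0) must hold; in canonical form it is e + z != u - 4 or (z >= -3 and 3*b < 0).
Then branch requires e + z != u - 11 or (z >= -3 and 3*e < -15); else branch requires e + z != u - 4 or (z >= -3 and 3*z < 0).
Before the if: ((3*b = 11 or z < b + 6) -> (e + z != u - 11 or (z >= -3 and 3*e < -15))) and ((not (3*b = 11 or z < b + 6)) -> (e + z != u - 4 or (z >= -3 and 3*z < 0)))
Before skip: ((3*b = 11 or z < b + 6) -> (e + z != u - 11 or (z >= -3 and 3*e < -15))) and ((not (3*b = 11 or z < b + 6)) -> (e + z != u - 4 or (z >= -3 and 3*z < 0)))
Before d := 2*u: ((3*b = 11 or z < b + 6) -> (e + z != u - 11 or (z >= -3 and 3*e < -15))) and ((not (3*b = 11 or z < b + 6)) -> (e + z != u - 4 or (z >= -3 and 3*z < 0)))
The weakest precondition is ((3*b = 11 or z < b + 6) -> (e + z != u - 11 or (z >= -3 and 3*e < -15))) and ((not (3*b = 11 or z < b + 6)) -> (e + z != u - 4 or (z >= -3 and 3*z < 0))).
Check whether ((3*b = 11 or z < b + 6) -> (e + z != u - 11 or (z >= -3 and 3*e < -15))) and ((not (3*b = 11 or z < b + 6)) -> (e + z != u - 4 or (z >= -3 and 3*z < 1))) implies it.
Countermodel: at the initial state b = -6, e = -4, u = 0, z = 0, the precondition holds but the weakest precondition fails.
Answer: invalid


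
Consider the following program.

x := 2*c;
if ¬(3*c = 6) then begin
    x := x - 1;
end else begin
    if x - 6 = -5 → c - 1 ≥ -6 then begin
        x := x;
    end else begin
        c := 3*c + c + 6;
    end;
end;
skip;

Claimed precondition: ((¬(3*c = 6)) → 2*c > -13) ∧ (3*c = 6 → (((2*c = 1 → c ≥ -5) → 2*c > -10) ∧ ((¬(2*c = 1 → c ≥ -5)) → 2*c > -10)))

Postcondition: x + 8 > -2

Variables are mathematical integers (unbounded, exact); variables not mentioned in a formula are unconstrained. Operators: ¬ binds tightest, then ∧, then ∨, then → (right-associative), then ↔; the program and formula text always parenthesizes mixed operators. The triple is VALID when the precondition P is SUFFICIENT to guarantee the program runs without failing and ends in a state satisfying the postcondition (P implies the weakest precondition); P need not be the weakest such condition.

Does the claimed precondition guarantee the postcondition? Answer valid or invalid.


Working backward. After the program, the postcondition x + 8 > -2 must hold; in canonical form it is x > -10.
Before skip: x > -10
Then branch requires x > -9; else branch requires ((x = 1 → c ≥ -5) → x > -10) ∧ ((¬(x = 1 → c ≥ -5)) → x > -10).
Before the if: ((¬(3*c = 6)) → x > -9) ∧ (3*c = 6 → (((x = 1 → c ≥ -5) → x > -10) ∧ ((¬(x = 1 → c ≥ -5)) → x > -10)))
Before x := 2*c: ((¬(3*c = 6)) → 2*c > -9) ∧ (3*c = 6 → (((2*c = 1 → c ≥ -5) → 2*c > -10) ∧ ((¬(2*c = 1 → c ≥ -5)) → 2*c > -10)))
The weakest precondition is ((¬(3*c = 6)) → 2*c > -9) ∧ (3*c = 6 → (((2*c = 1 → c ≥ -5) → 2*c > -10) ∧ ((¬(2*c = 1 → c ≥ -5)) → 2*c > -10))).
Check whether ((¬(3*c = 6)) → 2*c > -13) ∧ (3*c = 6 → (((2*c = 1 → c ≥ -5) → 2*c > -10) ∧ ((¬(2*c = 1 → c ≥ -5)) → 2*c > -10))) implies it.
Countermodel: at the initial state c = -6, the precondition holds but the weakest precondition fails.
Answer: invalid


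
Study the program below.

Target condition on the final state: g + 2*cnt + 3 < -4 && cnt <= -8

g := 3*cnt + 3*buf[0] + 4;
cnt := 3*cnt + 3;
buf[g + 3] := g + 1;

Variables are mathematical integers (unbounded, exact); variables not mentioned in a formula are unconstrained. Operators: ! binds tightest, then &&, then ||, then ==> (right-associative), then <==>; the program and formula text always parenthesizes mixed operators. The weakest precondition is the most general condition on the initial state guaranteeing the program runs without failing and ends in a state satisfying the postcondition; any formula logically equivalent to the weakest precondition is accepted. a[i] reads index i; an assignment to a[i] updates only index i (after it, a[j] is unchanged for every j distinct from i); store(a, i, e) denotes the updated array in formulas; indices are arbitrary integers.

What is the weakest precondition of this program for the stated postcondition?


Working backward. After the program, the postcondition g + 2*cnt + 3 < -4 && cnt <= -8 must hold; in canonical form it is 2*cnt + g < -7 && cnt <= -8.
Before buf[g + 3] := g + 1: 2*cnt + g < -7 && cnt <= -8
Before cnt := 3*cnt + 3: 6*cnt + g < -13 && 3*cnt <= -11
Before g := 3*cnt + 3*buf[0] + 4: 3*buf[0] + 9*cnt < -17 && 3*cnt <= -11
Answer: WP = 3*buf[0] + 9*cnt < -17 && 3*cnt <= -11


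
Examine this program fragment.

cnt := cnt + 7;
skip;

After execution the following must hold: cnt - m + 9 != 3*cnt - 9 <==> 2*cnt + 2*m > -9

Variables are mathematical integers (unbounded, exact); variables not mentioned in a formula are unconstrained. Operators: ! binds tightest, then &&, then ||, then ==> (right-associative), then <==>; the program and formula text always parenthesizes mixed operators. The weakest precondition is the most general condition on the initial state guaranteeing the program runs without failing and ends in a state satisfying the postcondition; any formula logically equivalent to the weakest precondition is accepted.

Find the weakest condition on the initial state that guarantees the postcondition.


Working backward. After the program, the postcondition cnt - m + 9 != 3*cnt - 9 <==> 2*cnt + 2*m > -9 must hold; in canonical form it is 2*cnt + m != 18 <==> 2*cnt + 2*m > -9.
Before skip: 2*cnt + m != 18 <==> 2*cnt + 2*m > -9
Before cnt := cnt + 7: 2*cnt + m != 4 <==> 2*cnt + 2*m > -23
Answer: WP = 2*cnt + m != 4 <==> 2*cnt + 2*m > -23
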